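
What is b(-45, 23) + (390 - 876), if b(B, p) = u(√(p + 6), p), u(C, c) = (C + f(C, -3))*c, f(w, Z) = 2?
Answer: -440 + 23*√29 ≈ -316.14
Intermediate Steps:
u(C, c) = c*(2 + C) (u(C, c) = (C + 2)*c = (2 + C)*c = c*(2 + C))
b(B, p) = p*(2 + √(6 + p)) (b(B, p) = p*(2 + √(p + 6)) = p*(2 + √(6 + p)))
b(-45, 23) + (390 - 876) = 23*(2 + √(6 + 23)) + (390 - 876) = 23*(2 + √29) - 486 = (46 + 23*√29) - 486 = -440 + 23*√29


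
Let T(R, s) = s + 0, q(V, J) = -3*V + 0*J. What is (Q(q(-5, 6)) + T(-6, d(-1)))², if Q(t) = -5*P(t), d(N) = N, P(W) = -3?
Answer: 196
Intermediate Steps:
q(V, J) = -3*V (q(V, J) = -3*V + 0 = -3*V)
T(R, s) = s
Q(t) = 15 (Q(t) = -5*(-3) = 15)
(Q(q(-5, 6)) + T(-6, d(-1)))² = (15 - 1)² = 14² = 196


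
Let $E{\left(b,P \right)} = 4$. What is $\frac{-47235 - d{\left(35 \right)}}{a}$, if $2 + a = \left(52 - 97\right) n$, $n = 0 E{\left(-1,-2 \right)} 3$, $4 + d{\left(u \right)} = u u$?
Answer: $24228$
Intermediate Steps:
$d{\left(u \right)} = -4 + u^{2}$ ($d{\left(u \right)} = -4 + u u = -4 + u^{2}$)
$n = 0$ ($n = 0 \cdot 4 \cdot 3 = 0 \cdot 3 = 0$)
$a = -2$ ($a = -2 + \left(52 - 97\right) 0 = -2 - 0 = -2 + 0 = -2$)
$\frac{-47235 - d{\left(35 \right)}}{a} = \frac{-47235 - \left(-4 + 35^{2}\right)}{-2} = \left(-47235 - \left(-4 + 1225\right)\right) \left(- \frac{1}{2}\right) = \left(-47235 - 1221\right) \left(- \frac{1}{2}\right) = \left(-48456\right) \left(- \frac{1}{2}\right) = 24228$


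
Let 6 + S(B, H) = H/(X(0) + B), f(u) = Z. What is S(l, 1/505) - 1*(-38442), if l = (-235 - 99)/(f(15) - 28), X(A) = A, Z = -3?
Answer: 6483000151/168670 ≈ 38436.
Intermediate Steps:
f(u) = -3
l = 334/31 (l = (-235 - 99)/(-3 - 28) = -334/(-31) = -334*(-1/31) = 334/31 ≈ 10.774)
S(B, H) = -6 + H/B (S(B, H) = -6 + H/(0 + B) = -6 + H/B)
S(l, 1/505) - 1*(-38442) = (-6 + 1/(505*(334/31))) - 1*(-38442) = (-6 + (1/505)*(31/334)) + 38442 = (-6 + 31/168670) + 38442 = -1011989/168670 + 38442 = 6483000151/168670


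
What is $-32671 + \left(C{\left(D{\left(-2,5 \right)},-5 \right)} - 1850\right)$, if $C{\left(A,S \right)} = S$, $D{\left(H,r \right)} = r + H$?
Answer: $-34526$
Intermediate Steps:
$D{\left(H,r \right)} = H + r$
$-32671 + \left(C{\left(D{\left(-2,5 \right)},-5 \right)} - 1850\right) = -32671 - 1855 = -34526$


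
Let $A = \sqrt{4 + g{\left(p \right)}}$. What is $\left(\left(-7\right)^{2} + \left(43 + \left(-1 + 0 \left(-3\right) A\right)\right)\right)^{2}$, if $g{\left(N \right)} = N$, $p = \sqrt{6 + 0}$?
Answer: $8281$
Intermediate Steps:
$p = \sqrt{6} \approx 2.4495$
$A = \sqrt{4 + \sqrt{6}} \approx 2.5396$
$\left(\left(-7\right)^{2} + \left(43 + \left(-1 + 0 \left(-3\right) A\right)\right)\right)^{2} = \left(\left(-7\right)^{2} + \left(43 - \left(1 - 0 \left(-3\right) \sqrt{4 + \sqrt{6}}\right)\right)\right)^{2} = \left(49 + \left(43 - \left(1 + 0 \sqrt{4 + \sqrt{6}}\right)\right)\right)^{2} = \left(49 + \left(43 + \left(-1 + 0\right)\right)\right)^{2} = \left(49 + \left(43 - 1\right)\right)^{2} = \left(49 + 42\right)^{2} = 91^{2} = 8281$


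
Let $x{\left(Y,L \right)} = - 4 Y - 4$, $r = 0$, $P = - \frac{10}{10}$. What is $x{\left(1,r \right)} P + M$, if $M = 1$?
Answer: $9$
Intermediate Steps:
$P = -1$ ($P = \left(-10\right) \frac{1}{10} = -1$)
$x{\left(Y,L \right)} = -4 - 4 Y$
$x{\left(1,r \right)} P + M = \left(-4 - 4\right) \left(-1\right) + 1 = \left(-8\right) \left(-1\right) + 1 = 8 + 1 = 9$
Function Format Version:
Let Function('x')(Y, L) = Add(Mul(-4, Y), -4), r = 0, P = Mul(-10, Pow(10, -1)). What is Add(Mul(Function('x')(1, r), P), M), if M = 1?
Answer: 9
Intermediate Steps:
P = -1 (P = Mul(-10, Rational(1, 10)) = -1)
Function('x')(Y, L) = Add(-4, Mul(-4, Y))
Add(Mul(Function('x')(1, r), P), M) = Add(Mul(Add(-4, Mul(-4, 1)), -1), 1) = Add(Mul(Add(-4, -4), -1), 1) = Add(Mul(-8, -1), 1) = Add(8, 1) = 9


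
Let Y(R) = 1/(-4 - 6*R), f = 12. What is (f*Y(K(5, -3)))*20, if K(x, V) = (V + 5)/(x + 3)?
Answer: -480/11 ≈ -43.636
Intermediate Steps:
K(x, V) = (5 + V)/(3 + x)
(f*Y(K(5, -3)))*20 = (12*(-1/(4 + 6*((5 - 3)/(3 + 5)))))*20 = (12*(-1/(4 + 6*(2/8))))*20 = (12*(-1/(4 + 6*((⅛)*2))))*20 = (12*(-1/(4 + 6*(¼))))*20 = (12*(-1/(4 + 3/2)))*20 = (12*(-1/11/2))*20 = (12*(-1*2/11))*20 = (12*(-2/11))*20 = -24/11*20 = -480/11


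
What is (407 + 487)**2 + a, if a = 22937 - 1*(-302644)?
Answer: 1124817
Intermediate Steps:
a = 325581 (a = 22937 + 302644 = 325581)
(407 + 487)**2 + a = (407 + 487)**2 + 325581 = 894**2 + 325581 = 799236 + 325581 = 1124817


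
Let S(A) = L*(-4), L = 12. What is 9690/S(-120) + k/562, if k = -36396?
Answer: -599399/2248 ≈ -266.64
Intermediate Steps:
S(A) = -48 (S(A) = 12*(-4) = -48)
9690/S(-120) + k/562 = 9690/(-48) - 36396/562 = 9690*(-1/48) - 36396*1/562 = -1615/8 - 18198/281 = -599399/2248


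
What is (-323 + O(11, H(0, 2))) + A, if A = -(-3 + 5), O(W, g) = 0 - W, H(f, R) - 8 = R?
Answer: -336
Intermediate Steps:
H(f, R) = 8 + R
O(W, g) = -W
A = -2 (A = -1*2 = -2)
(-323 + O(11, H(0, 2))) + A = (-323 - 1*11) - 2 = (-323 - 11) - 2 = -334 - 2 = -336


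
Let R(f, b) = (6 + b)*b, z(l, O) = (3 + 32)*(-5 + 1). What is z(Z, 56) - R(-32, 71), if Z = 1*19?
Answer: -5607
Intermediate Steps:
Z = 19
z(l, O) = -140 (z(l, O) = 35*(-4) = -140)
R(f, b) = b*(6 + b)
z(Z, 56) - R(-32, 71) = -140 - 71*(6 + 71) = -140 - 71*77 = -140 - 1*5467 = -140 - 5467 = -5607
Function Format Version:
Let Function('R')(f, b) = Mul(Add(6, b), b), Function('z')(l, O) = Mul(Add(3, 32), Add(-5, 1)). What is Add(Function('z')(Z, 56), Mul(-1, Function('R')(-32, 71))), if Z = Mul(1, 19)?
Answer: -5607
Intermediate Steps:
Z = 19
Function('z')(l, O) = -140 (Function('z')(l, O) = Mul(35, -4) = -140)
Function('R')(f, b) = Mul(b, Add(6, b))
Add(Function('z')(Z, 56), Mul(-1, Function('R')(-32, 71))) = Add(-140, Mul(-1, Mul(71, Add(6, 71)))) = Add(-140, Mul(-1, Mul(71, 77))) = Add(-140, Mul(-1, 5467)) = Add(-140, -5467) = -5607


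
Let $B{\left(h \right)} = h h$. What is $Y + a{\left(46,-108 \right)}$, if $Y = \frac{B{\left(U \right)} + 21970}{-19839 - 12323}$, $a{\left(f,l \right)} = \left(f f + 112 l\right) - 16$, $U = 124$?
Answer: $- \frac{160764349}{16081} \approx -9997.2$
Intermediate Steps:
$B{\left(h \right)} = h^{2}$
$a{\left(f,l \right)} = -16 + f^{2} + 112 l$ ($a{\left(f,l \right)} = \left(f^{2} + 112 l\right) - 16 = -16 + f^{2} + 112 l$)
$Y = - \frac{18673}{16081}$ ($Y = \frac{124^{2} + 21970}{-19839 - 12323} = \frac{15376 + 21970}{-32162} = 37346 \left(- \frac{1}{32162}\right) = - \frac{18673}{16081} \approx -1.1612$)
$Y + a{\left(46,-108 \right)} = - \frac{18673}{16081} + \left(-16 + 46^{2} + 112 \left(-108\right)\right) = - \frac{18673}{16081} - 9996 = - \frac{160764349}{16081}$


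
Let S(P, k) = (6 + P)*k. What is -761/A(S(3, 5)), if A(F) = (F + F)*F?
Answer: -761/4050 ≈ -0.18790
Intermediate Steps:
S(P, k) = k*(6 + P)
A(F) = 2*F² (A(F) = (2*F)*F = 2*F²)
-761/A(S(3, 5)) = -761*1/(50*(6 + 3)²) = -761/(2*(5*9)²) = -761/(2*45²) = -761/(2*2025) = -761/4050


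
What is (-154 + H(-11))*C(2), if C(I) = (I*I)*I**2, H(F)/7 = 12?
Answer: -1120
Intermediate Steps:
H(F) = 84 (H(F) = 7*12 = 84)
C(I) = I**4 (C(I) = I**2*I**2 = I**4)
(-154 + H(-11))*C(2) = (-154 + 84)*2**4 = -70*16 = -1120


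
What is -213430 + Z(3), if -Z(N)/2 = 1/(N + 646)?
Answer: -138516072/649 ≈ -2.1343e+5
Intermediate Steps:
Z(N) = -2/(646 + N) (Z(N) = -2/(N + 646) = -2/(646 + N))
-213430 + Z(3) = -213430 - 2/(646 + 3) = -213430 - 2/649 = -138516072/649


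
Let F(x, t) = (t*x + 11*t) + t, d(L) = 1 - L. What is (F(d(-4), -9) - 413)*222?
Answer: -125652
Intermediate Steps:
F(x, t) = 12*t + t*x (F(x, t) = (11*t + t*x) + t = 12*t + t*x)
(F(d(-4), -9) - 413)*222 = (-9*(12 + (1 - 1*(-4))) - 413)*222 = (-9*(12 + (1 + 4)) - 413)*222 = (-9*(12 + 5) - 413)*222 = (-9*17 - 413)*222 = (-153 - 413)*222 = -566*222 = -125652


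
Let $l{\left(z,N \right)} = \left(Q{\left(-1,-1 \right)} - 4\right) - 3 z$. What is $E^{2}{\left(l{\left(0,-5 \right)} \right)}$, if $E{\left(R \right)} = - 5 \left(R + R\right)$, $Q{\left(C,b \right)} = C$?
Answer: $2500$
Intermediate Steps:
$l{\left(z,N \right)} = -5 - 3 z$ ($l{\left(z,N \right)} = \left(-1 - 4\right) - 3 z = -5 - 3 z$)
$E{\left(R \right)} = - 10 R$ ($E{\left(R \right)} = - 5 \cdot 2 R = - 10 R$)
$E^{2}{\left(l{\left(0,-5 \right)} \right)} = \left(- 10 \left(-5 - 0\right)\right)^{2} = \left(- 10 \left(-5 + 0\right)\right)^{2} = \left(\left(-10\right) \left(-5\right)\right)^{2} = 50^{2} = 2500$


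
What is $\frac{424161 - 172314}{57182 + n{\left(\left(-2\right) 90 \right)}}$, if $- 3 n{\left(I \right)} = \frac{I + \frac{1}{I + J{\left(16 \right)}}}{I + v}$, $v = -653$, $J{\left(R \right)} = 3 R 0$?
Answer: $\frac{113285817540}{25721574839} \approx 4.4043$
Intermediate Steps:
$J{\left(R \right)} = 0$
$n{\left(I \right)} = - \frac{I + \frac{1}{I}}{3 \left(-653 + I\right)}$ ($n{\left(I \right)} = - \frac{\left(I + \frac{1}{I + 0}\right) \frac{1}{I - 653}}{3} = - \frac{\left(I + \frac{1}{I}\right) \frac{1}{-653 + I}}{3} = - \frac{\frac{1}{-653 + I} \left(I + \frac{1}{I}\right)}{3} = - \frac{I + \frac{1}{I}}{3 \left(-653 + I\right)}$)
$\frac{424161 - 172314}{57182 + n{\left(\left(-2\right) 90 \right)}} = \frac{424161 - 172314}{57182 + \frac{-1 - \left(\left(-2\right) 90\right)^{2}}{3 \left(\left(-2\right) 90\right) \left(-653 - 180\right)}} = \frac{251847}{57182 + \frac{-1 - \left(-180\right)^{2}}{3 \left(-180\right) \left(-653 - 180\right)}} = \frac{251847}{57182 + \frac{1}{3} \left(- \frac{1}{180}\right) \frac{1}{-833} \left(-1 - 32400\right)} = \frac{251847}{57182 + \frac{1}{3} \left(- \frac{1}{180}\right) \left(- \frac{1}{833}\right) \left(-1 - 32400\right)} = \frac{251847}{57182 + \frac{1}{3} \left(- \frac{1}{180}\right) \left(- \frac{1}{833}\right) \left(-32401\right)} = \frac{251847}{57182 - \frac{32401}{449820}} = \frac{251847}{\frac{25721574839}{449820}} = 251847 \cdot \frac{449820}{25721574839} = \frac{113285817540}{25721574839}$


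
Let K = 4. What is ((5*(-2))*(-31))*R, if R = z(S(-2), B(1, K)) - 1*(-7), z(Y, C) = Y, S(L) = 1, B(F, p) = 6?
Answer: 2480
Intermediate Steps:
R = 8 (R = 1 - 1*(-7) = 1 + 7 = 8)
((5*(-2))*(-31))*R = ((5*(-2))*(-31))*8 = -10*(-31)*8 = 310*8 = 2480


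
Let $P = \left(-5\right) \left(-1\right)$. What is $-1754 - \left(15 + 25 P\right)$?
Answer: $-1894$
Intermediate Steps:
$P = 5$
$-1754 - \left(15 + 25 P\right) = -1754 - \left(15 + 25 \cdot 5\right) = -1754 - \left(15 + 125\right) = -1754 - 140 = -1894$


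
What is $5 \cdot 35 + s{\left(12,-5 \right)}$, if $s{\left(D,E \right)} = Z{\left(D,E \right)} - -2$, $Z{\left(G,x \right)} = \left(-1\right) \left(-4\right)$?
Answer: $181$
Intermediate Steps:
$Z{\left(G,x \right)} = 4$
$s{\left(D,E \right)} = 6$ ($s{\left(D,E \right)} = 4 - -2 = 4 + 2 = 6$)
$5 \cdot 35 + s{\left(12,-5 \right)} = 5 \cdot 35 + 6 = 175 + 6 = 181$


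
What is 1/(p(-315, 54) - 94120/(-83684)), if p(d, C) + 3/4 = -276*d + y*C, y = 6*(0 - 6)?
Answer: 83684/7112836621 ≈ 1.1765e-5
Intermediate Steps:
y = -36 (y = 6*(-6) = -36)
p(d, C) = -3/4 - 276*d - 36*C (p(d, C) = -3/4 + (-276*d - 36*C) = -3/4 - 276*d - 36*C)
1/(p(-315, 54) - 94120/(-83684)) = 1/((-3/4 - 276*(-315) - 36*54) - 94120/(-83684)) = 1/((-3/4 + 86940 - 1944) - 94120*(-1/83684)) = 1/(339981/4 + 23530/20921) = 1/(7112836621/83684) = 83684/7112836621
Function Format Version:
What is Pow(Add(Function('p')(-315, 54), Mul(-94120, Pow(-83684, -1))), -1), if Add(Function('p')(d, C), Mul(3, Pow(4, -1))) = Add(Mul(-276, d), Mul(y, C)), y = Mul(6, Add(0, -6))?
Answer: Rational(83684, 7112836621) ≈ 1.1765e-5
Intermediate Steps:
y = -36 (y = Mul(6, -6) = -36)
Function('p')(d, C) = Add(Rational(-3, 4), Mul(-276, d), Mul(-36, C)) (Function('p')(d, C) = Add(Rational(-3, 4), Add(Mul(-276, d), Mul(-36, C))) = Add(Rational(-3, 4), Mul(-276, d), Mul(-36, C)))
Pow(Add(Function('p')(-315, 54), Mul(-94120, Pow(-83684, -1))), -1) = Pow(Add(Add(Rational(-3, 4), Mul(-276, -315), Mul(-36, 54)), Mul(-94120, Pow(-83684, -1))), -1) = Pow(Add(Add(Rational(-3, 4), 86940, -1944), Mul(-94120, Rational(-1, 83684))), -1) = Pow(Add(Rational(339981, 4), Rational(23530, 20921)), -1) = Pow(Rational(7112836621, 83684), -1) = Rational(83684, 7112836621)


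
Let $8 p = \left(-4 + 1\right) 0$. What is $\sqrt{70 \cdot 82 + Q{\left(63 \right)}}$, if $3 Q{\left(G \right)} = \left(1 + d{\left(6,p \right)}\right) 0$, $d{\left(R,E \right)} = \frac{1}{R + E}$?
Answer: $2 \sqrt{1435} \approx 75.763$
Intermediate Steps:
$p = 0$ ($p = \frac{\left(-4 + 1\right) 0}{8} = \frac{\left(-3\right) 0}{8} = \frac{1}{8} \cdot 0 = 0$)
$d{\left(R,E \right)} = \frac{1}{E + R}$
$Q{\left(G \right)} = 0$ ($Q{\left(G \right)} = \frac{\left(1 + \frac{1}{0 + 6}\right) 0}{3} = \frac{\left(1 + \frac{1}{6}\right) 0}{3} = \frac{\frac{7}{6} \cdot 0}{3} = \frac{1}{3} \cdot 0 = 0$)
$\sqrt{70 \cdot 82 + Q{\left(63 \right)}} = \sqrt{70 \cdot 82 + 0} = \sqrt{5740 + 0} = \sqrt{5740} = 2 \sqrt{1435}$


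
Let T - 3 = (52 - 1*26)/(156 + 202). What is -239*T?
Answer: -131450/179 ≈ -734.36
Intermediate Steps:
T = 550/179 (T = 3 + (52 - 1*26)/(156 + 202) = 3 + (52 - 26)/358 = 3 + 26*(1/358) = 3 + 13/179 = 550/179 ≈ 3.0726)
-239*T = -239*550/179 = -131450/179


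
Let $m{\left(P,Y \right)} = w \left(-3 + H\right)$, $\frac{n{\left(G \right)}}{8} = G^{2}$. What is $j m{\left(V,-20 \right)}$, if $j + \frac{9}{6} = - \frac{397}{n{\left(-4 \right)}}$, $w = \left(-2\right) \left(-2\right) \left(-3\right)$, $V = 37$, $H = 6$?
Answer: $\frac{5301}{32} \approx 165.66$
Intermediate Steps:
$w = -12$ ($w = 4 \left(-3\right) = -12$)
$n{\left(G \right)} = 8 G^{2}$
$m{\left(P,Y \right)} = -36$ ($m{\left(P,Y \right)} = - 12 \left(-3 + 6\right) = \left(-12\right) 3 = -36$)
$j = - \frac{589}{128}$ ($j = - \frac{3}{2} - \frac{397}{8 \left(-4\right)^{2}} = - \frac{3}{2} - \frac{397}{8 \cdot 16} = - \frac{3}{2} - \frac{397}{128} = - \frac{589}{128} \approx -4.6016$)
$j m{\left(V,-20 \right)} = \left(- \frac{589}{128}\right) \left(-36\right) = \frac{5301}{32}$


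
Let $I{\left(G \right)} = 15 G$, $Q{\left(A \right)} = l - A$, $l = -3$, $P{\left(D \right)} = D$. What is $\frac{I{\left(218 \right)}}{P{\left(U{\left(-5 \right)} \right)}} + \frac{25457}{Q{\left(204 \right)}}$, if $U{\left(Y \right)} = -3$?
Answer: $- \frac{251087}{207} \approx -1213.0$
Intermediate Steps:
$Q{\left(A \right)} = -3 - A$
$\frac{I{\left(218 \right)}}{P{\left(U{\left(-5 \right)} \right)}} + \frac{25457}{Q{\left(204 \right)}} = \frac{15 \cdot 218}{-3} + \frac{25457}{-3 - 204} = 3270 \left(- \frac{1}{3}\right) + \frac{25457}{-3 - 204} = -1090 + \frac{25457}{-207} = -1090 + 25457 \left(- \frac{1}{207}\right) = -1090 - \frac{25457}{207} = - \frac{251087}{207}$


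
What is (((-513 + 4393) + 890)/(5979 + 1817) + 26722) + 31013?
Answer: 225053415/3898 ≈ 57736.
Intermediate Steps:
(((-513 + 4393) + 890)/(5979 + 1817) + 26722) + 31013 = ((3880 + 890)/7796 + 26722) + 31013 = (4770*(1/7796) + 26722) + 31013 = (2385/3898 + 26722) + 31013 = 104164741/3898 + 31013 = 225053415/3898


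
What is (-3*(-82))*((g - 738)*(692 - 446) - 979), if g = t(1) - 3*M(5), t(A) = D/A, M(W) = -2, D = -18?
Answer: -45627834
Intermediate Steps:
t(A) = -18/A
g = -12 (g = -18/1 - 3*(-2) = -18*1 - 1*(-6) = -18 + 6 = -12)
(-3*(-82))*((g - 738)*(692 - 446) - 979) = (-3*(-82))*((-12 - 738)*(692 - 446) - 979) = 246*(-750*246 - 979) = 246*(-184500 - 979) = 246*(-185479) = -45627834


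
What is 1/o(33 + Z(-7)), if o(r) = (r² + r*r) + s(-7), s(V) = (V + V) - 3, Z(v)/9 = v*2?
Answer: 1/17281 ≈ 5.7867e-5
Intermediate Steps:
Z(v) = 18*v (Z(v) = 9*(v*2) = 9*(2*v) = 18*v)
s(V) = -3 + 2*V (s(V) = 2*V - 3 = -3 + 2*V)
o(r) = -17 + 2*r² (o(r) = (r² + r*r) + (-3 + 2*(-7)) = (r² + r²) + (-3 - 14) = 2*r² - 17 = -17 + 2*r²)
1/o(33 + Z(-7)) = 1/(-17 + 2*(33 + 18*(-7))²) = 1/(-17 + 2*(33 - 126)²) = 1/(-17 + 2*(-93)²) = 1/(-17 + 2*8649) = 1/(-17 + 17298) = 1/17281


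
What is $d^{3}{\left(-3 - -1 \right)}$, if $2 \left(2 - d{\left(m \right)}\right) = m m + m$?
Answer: $1$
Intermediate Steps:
$d{\left(m \right)} = 2 - \frac{m}{2} - \frac{m^{2}}{2}$ ($d{\left(m \right)} = 2 - \frac{m m + m}{2} = 2 - \frac{m^{2} + m}{2} = 2 - \frac{m + m^{2}}{2} = 2 - \left(\frac{m}{2} + \frac{m^{2}}{2}\right) = 2 - \frac{m}{2} - \frac{m^{2}}{2}$)
$d^{3}{\left(-3 - -1 \right)} = \left(2 - \frac{-3 - -1}{2} - \frac{\left(-3 - -1\right)^{2}}{2}\right)^{3} = \left(2 - \frac{-3 + 1}{2} - \frac{\left(-3 + 1\right)^{2}}{2}\right)^{3} = \left(2 - -1 - \frac{\left(-2\right)^{2}}{2}\right)^{3} = \left(2 + 1 - 2\right)^{3} = 1^{3} = 1$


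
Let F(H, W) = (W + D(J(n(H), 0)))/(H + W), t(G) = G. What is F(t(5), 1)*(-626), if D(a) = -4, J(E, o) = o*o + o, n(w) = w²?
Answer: 313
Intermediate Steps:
J(E, o) = o + o² (J(E, o) = o² + o = o + o²)
F(H, W) = (-4 + W)/(H + W) (F(H, W) = (W - 4)/(H + W) = (-4 + W)/(H + W))
F(t(5), 1)*(-626) = ((-4 + 1)/(5 + 1))*(-626) = (-3/6)*(-626) = ((⅙)*(-3))*(-626) = -½*(-626) = 313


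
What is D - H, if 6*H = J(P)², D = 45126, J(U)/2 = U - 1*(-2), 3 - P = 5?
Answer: 45126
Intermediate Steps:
P = -2 (P = 3 - 1*5 = 3 - 5 = -2)
J(U) = 4 + 2*U (J(U) = 2*(U - 1*(-2)) = 2*(U + 2) = 2*(2 + U) = 4 + 2*U)
H = 0 (H = (4 + 2*(-2))²/6 = (4 - 4)²/6 = (⅙)*0² = (⅙)*0 = 0)
D - H = 45126 - 1*0 = 45126 + 0 = 45126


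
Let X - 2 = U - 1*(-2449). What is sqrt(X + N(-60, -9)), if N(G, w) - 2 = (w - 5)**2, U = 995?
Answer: 2*sqrt(911) ≈ 60.366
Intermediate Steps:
N(G, w) = 2 + (-5 + w)**2 (N(G, w) = 2 + (w - 5)**2 = 2 + (-5 + w)**2)
X = 3446 (X = 2 + (995 - 1*(-2449)) = 2 + (995 + 2449) = 2 + 3444 = 3446)
sqrt(X + N(-60, -9)) = sqrt(3446 + (2 + (-5 - 9)**2)) = sqrt(3446 + (2 + (-14)**2)) = sqrt(3446 + (2 + 196)) = sqrt(3446 + 198) = sqrt(3644) = 2*sqrt(911)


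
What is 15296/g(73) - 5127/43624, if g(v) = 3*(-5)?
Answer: -667349609/654360 ≈ -1019.9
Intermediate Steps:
g(v) = -15
15296/g(73) - 5127/43624 = 15296/(-15) - 5127/43624 = 15296*(-1/15) - 5127*1/43624 = -15296/15 - 5127/43624 = -667349609/654360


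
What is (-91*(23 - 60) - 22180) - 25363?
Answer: -44176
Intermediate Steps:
(-91*(23 - 60) - 22180) - 25363 = (-91*(-37) - 22180) - 25363 = (3367 - 22180) - 25363 = -18813 - 25363 = -44176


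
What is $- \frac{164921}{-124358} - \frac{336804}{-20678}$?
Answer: $\frac{22647254135}{1285737362} \approx 17.614$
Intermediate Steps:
$- \frac{164921}{-124358} - \frac{336804}{-20678} = \left(-164921\right) \left(- \frac{1}{124358}\right) - - \frac{168402}{10339} = \frac{164921}{124358} + \frac{168402}{10339} = \frac{22647254135}{1285737362}$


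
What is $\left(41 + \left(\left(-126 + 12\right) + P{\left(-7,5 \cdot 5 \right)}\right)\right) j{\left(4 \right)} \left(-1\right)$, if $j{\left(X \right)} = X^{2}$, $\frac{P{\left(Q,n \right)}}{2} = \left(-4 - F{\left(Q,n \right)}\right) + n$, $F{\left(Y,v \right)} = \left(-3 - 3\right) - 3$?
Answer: $208$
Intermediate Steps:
$F{\left(Y,v \right)} = -9$ ($F{\left(Y,v \right)} = -6 - 3 = -9$)
$P{\left(Q,n \right)} = 10 + 2 n$ ($P{\left(Q,n \right)} = 2 \left(\left(-4 - -9\right) + n\right) = 2 \left(\left(-4 + 9\right) + n\right) = 2 \left(5 + n\right) = 10 + 2 n$)
$\left(41 + \left(\left(-126 + 12\right) + P{\left(-7,5 \cdot 5 \right)}\right)\right) j{\left(4 \right)} \left(-1\right) = \left(41 + \left(\left(-126 + 12\right) + \left(10 + 2 \cdot 5 \cdot 5\right)\right)\right) 4^{2} \left(-1\right) = \left(41 + \left(-114 + \left(10 + 2 \cdot 25\right)\right)\right) 16 \left(-1\right) = \left(41 + \left(-114 + \left(10 + 50\right)\right)\right) \left(-16\right) = \left(41 + \left(-114 + 60\right)\right) \left(-16\right) = \left(41 - 54\right) \left(-16\right) = \left(-13\right) \left(-16\right) = 208$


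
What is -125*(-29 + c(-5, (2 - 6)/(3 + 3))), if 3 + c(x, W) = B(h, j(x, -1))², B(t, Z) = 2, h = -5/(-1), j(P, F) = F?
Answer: 3500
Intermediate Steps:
h = 5 (h = -5*(-1) = 5)
c(x, W) = 1 (c(x, W) = -3 + 2² = -3 + 4 = 1)
-125*(-29 + c(-5, (2 - 6)/(3 + 3))) = -125*(-29 + 1) = -125*(-28) = 3500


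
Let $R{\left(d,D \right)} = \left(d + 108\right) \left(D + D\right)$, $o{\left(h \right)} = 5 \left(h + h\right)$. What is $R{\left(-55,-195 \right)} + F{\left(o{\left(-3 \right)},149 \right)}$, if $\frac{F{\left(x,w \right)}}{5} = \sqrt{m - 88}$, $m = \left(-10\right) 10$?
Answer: $-20670 + 10 i \sqrt{47} \approx -20670.0 + 68.557 i$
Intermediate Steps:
$m = -100$
$o{\left(h \right)} = 10 h$ ($o{\left(h \right)} = 5 \cdot 2 h = 10 h$)
$F{\left(x,w \right)} = 10 i \sqrt{47}$ ($F{\left(x,w \right)} = 5 \sqrt{-100 - 88} = 5 \sqrt{-188} = 5 \cdot 2 i \sqrt{47} = 10 i \sqrt{47}$)
$R{\left(d,D \right)} = 2 D \left(108 + d\right)$ ($R{\left(d,D \right)} = \left(108 + d\right) 2 D = 2 D \left(108 + d\right)$)
$R{\left(-55,-195 \right)} + F{\left(o{\left(-3 \right)},149 \right)} = 2 \left(-195\right) \left(108 - 55\right) + 10 i \sqrt{47} = 2 \left(-195\right) 53 + 10 i \sqrt{47} = -20670 + 10 i \sqrt{47}$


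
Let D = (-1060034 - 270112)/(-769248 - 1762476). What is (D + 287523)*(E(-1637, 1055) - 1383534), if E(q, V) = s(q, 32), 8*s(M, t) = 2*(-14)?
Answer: -335706247546133475/843908 ≈ -3.9780e+11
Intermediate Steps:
s(M, t) = -7/2 (s(M, t) = (2*(-14))/8 = (1/8)*(-28) = -7/2)
E(q, V) = -7/2
D = 221691/421954 (D = -1330146/(-2531724) = -1330146*(-1/2531724) = 221691/421954 ≈ 0.52539)
(D + 287523)*(E(-1637, 1055) - 1383534) = (221691/421954 + 287523)*(-7/2 - 1383534) = (121321701633/421954)*(-2767075/2) = -335706247546133475/843908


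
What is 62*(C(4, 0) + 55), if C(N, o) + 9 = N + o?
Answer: 3100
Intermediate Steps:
C(N, o) = -9 + N + o (C(N, o) = -9 + (N + o) = -9 + N + o)
62*(C(4, 0) + 55) = 62*((-9 + 4 + 0) + 55) = 62*(-5 + 55) = 62*50 = 3100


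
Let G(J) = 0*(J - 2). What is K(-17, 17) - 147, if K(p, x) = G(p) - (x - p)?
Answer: -181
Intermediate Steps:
G(J) = 0 (G(J) = 0*(-2 + J) = 0)
K(p, x) = p - x (K(p, x) = 0 - (x - p) = 0 + (p - x) = p - x)
K(-17, 17) - 147 = (-17 - 1*17) - 147 = (-17 - 17) - 147 = -34 - 147 = -181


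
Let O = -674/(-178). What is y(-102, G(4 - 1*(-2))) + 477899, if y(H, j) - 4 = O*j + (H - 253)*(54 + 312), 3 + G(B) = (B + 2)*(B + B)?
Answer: 31000938/89 ≈ 3.4833e+5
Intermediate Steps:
O = 337/89 (O = -674*(-1/178) = 337/89 ≈ 3.7865)
G(B) = -3 + 2*B*(2 + B) (G(B) = -3 + (B + 2)*(B + B) = -3 + (2 + B)*(2*B) = -3 + 2*B*(2 + B))
y(H, j) = -92594 + 366*H + 337*j/89 (y(H, j) = 4 + (337*j/89 + (H - 253)*(54 + 312)) = 4 + (337*j/89 + (-253 + H)*366) = 4 + (337*j/89 + (-92598 + 366*H)) = 4 + (-92598 + 366*H + 337*j/89) = -92594 + 366*H + 337*j/89)
y(-102, G(4 - 1*(-2))) + 477899 = (-92594 + 366*(-102) + 337*(-3 + 2*(4 - 1*(-2))**2 + 4*(4 - 1*(-2)))/89) + 477899 = (-92594 - 37332 + 337*(-3 + 2*(4 + 2)**2 + 4*(4 + 2))/89) + 477899 = (-92594 - 37332 + 337*(-3 + 2*6**2 + 4*6)/89) + 477899 = (-92594 - 37332 + 337*(-3 + 2*36 + 24)/89) + 477899 = (-92594 - 37332 + 337*(-3 + 72 + 24)/89) + 477899 = (-92594 - 37332 + (337/89)*93) + 477899 = (-92594 - 37332 + 31341/89) + 477899 = -11532073/89 + 477899 = 31000938/89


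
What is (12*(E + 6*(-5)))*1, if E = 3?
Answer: -324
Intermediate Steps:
(12*(E + 6*(-5)))*1 = (12*(3 + 6*(-5)))*1 = (12*(3 - 30))*1 = (12*(-27))*1 = -324*1 = -324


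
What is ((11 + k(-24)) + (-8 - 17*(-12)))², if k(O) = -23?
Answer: 33856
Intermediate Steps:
((11 + k(-24)) + (-8 - 17*(-12)))² = ((11 - 23) + (-8 - 17*(-12)))² = (-12 + (-8 + 204))² = (-12 + 196)² = 184² = 33856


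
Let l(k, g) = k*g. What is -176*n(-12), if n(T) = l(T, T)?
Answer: -25344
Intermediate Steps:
l(k, g) = g*k
n(T) = T² (n(T) = T*T = T²)
-176*n(-12) = -176*(-12)² = -176*144 = -25344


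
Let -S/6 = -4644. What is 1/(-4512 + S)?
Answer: 1/23352 ≈ 4.2823e-5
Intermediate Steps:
S = 27864 (S = -6*(-4644) = 27864)
1/(-4512 + S) = 1/(-4512 + 27864) = 1/23352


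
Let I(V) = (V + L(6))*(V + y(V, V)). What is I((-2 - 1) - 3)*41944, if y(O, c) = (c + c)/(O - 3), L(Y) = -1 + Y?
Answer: 587216/3 ≈ 1.9574e+5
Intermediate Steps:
y(O, c) = 2*c/(-3 + O) (y(O, c) = (2*c)/(-3 + O) = 2*c/(-3 + O))
I(V) = (5 + V)*(V + 2*V/(-3 + V)) (I(V) = (V + (-1 + 6))*(V + 2*V/(-3 + V)) = (V + 5)*(V + 2*V/(-3 + V)) = (5 + V)*(V + 2*V/(-3 + V)))
I((-2 - 1) - 3)*41944 = (((-2 - 1) - 3)*(-5 + ((-2 - 1) - 3)² + 4*((-2 - 1) - 3))/(-3 + ((-2 - 1) - 3)))*41944 = ((-3 - 3)*(-5 + (-3 - 3)² + 4*(-3 - 3))/(-3 + (-3 - 3)))*41944 = -6*(-5 + (-6)² + 4*(-6))/(-3 - 6)*41944 = -6*(-5 + 36 - 24)/(-9)*41944 = -6*(-⅑)*7*41944 = (14/3)*41944 = 587216/3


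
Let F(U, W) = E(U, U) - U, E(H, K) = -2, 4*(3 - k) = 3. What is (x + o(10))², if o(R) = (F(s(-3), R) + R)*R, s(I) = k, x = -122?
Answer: 16641/4 ≈ 4160.3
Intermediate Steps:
k = 9/4 (k = 3 - ¼*3 = 3 - ¾ = 9/4 ≈ 2.2500)
s(I) = 9/4
F(U, W) = -2 - U
o(R) = R*(-17/4 + R) (o(R) = ((-2 - 1*9/4) + R)*R = ((-2 - 9/4) + R)*R = (-17/4 + R)*R = R*(-17/4 + R))
(x + o(10))² = (-122 + (¼)*10*(-17 + 4*10))² = (-122 + (¼)*10*(-17 + 40))² = (-122 + (¼)*10*23)² = (-122 + 115/2)² = (-129/2)² = 16641/4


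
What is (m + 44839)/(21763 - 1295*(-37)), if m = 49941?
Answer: 6770/4977 ≈ 1.3603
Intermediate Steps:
(m + 44839)/(21763 - 1295*(-37)) = (49941 + 44839)/(21763 - 1295*(-37)) = 94780/(21763 + 47915) = 94780/69678 = 94780*(1/69678) = 6770/4977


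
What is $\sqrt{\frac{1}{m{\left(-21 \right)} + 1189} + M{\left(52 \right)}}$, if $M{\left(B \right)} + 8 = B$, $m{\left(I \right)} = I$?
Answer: $\frac{\sqrt{3751689}}{292} \approx 6.6333$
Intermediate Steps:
$M{\left(B \right)} = -8 + B$
$\sqrt{\frac{1}{m{\left(-21 \right)} + 1189} + M{\left(52 \right)}} = \sqrt{\frac{1}{-21 + 1189} + \left(-8 + 52\right)} = \sqrt{\frac{1}{1168} + 44} = \sqrt{\frac{51393}{1168}} = \frac{\sqrt{3751689}}{292}$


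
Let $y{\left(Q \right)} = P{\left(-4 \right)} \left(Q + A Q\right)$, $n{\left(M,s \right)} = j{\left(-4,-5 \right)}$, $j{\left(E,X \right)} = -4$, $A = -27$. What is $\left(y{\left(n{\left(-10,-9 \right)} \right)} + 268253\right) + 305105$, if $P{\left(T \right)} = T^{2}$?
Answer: $575022$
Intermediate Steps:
$n{\left(M,s \right)} = -4$
$y{\left(Q \right)} = - 416 Q$ ($y{\left(Q \right)} = \left(-4\right)^{2} \left(Q - 27 Q\right) = 16 \left(- 26 Q\right) = - 416 Q$)
$\left(y{\left(n{\left(-10,-9 \right)} \right)} + 268253\right) + 305105 = \left(\left(-416\right) \left(-4\right) + 268253\right) + 305105 = \left(1664 + 268253\right) + 305105 = 269917 + 305105 = 575022$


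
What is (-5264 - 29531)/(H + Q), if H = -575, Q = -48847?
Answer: 34795/49422 ≈ 0.70404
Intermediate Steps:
(-5264 - 29531)/(H + Q) = (-5264 - 29531)/(-575 - 48847) = -34795/(-49422) = -34795*(-1/49422) = 34795/49422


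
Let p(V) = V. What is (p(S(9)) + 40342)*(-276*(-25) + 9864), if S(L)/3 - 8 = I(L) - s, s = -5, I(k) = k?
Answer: 677399712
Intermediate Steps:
S(L) = 39 + 3*L (S(L) = 24 + 3*(L - 1*(-5)) = 24 + 3*(L + 5) = 24 + 3*(5 + L) = 24 + (15 + 3*L) = 39 + 3*L)
(p(S(9)) + 40342)*(-276*(-25) + 9864) = ((39 + 3*9) + 40342)*(-276*(-25) + 9864) = ((39 + 27) + 40342)*(6900 + 9864) = (66 + 40342)*16764 = 40408*16764 = 677399712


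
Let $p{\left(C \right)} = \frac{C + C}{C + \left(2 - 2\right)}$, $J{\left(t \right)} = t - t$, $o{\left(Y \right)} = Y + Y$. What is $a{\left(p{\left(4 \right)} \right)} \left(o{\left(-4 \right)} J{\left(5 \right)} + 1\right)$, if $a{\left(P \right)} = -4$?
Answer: $-4$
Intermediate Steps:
$o{\left(Y \right)} = 2 Y$
$J{\left(t \right)} = 0$
$p{\left(C \right)} = 2$ ($p{\left(C \right)} = \frac{2 C}{C + \left(2 - 2\right)} = \frac{2 C}{C + 0} = \frac{2 C}{C} = 2$)
$a{\left(p{\left(4 \right)} \right)} \left(o{\left(-4 \right)} J{\left(5 \right)} + 1\right) = - 4 \left(2 \left(-4\right) 0 + 1\right) = - 4 \left(\left(-8\right) 0 + 1\right) = - 4 \left(0 + 1\right) = \left(-4\right) 1 = -4$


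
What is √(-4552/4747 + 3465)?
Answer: √78058732841/4747 ≈ 58.856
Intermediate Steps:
√(-4552/4747 + 3465) = √(16443803/4747) = √78058732841/4747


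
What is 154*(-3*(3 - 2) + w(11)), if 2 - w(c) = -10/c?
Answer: -14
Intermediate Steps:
w(c) = 2 + 10/c (w(c) = 2 - (-10)/c = 2 + 10/c)
154*(-3*(3 - 2) + w(11)) = 154*(-3*(3 - 2) + (2 + 10/11)) = 154*(-3*1 + (2 + 10*(1/11))) = 154*(-3 + (2 + 10/11)) = 154*(-3 + 32/11) = 154*(-1/11) = -14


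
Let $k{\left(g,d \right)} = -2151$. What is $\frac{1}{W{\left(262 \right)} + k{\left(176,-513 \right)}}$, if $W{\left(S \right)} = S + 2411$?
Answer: $\frac{1}{522} \approx 0.0019157$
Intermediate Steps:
$W{\left(S \right)} = 2411 + S$
$\frac{1}{W{\left(262 \right)} + k{\left(176,-513 \right)}} = \frac{1}{\left(2411 + 262\right) - 2151} = \frac{1}{2673 - 2151} = \frac{1}{522}$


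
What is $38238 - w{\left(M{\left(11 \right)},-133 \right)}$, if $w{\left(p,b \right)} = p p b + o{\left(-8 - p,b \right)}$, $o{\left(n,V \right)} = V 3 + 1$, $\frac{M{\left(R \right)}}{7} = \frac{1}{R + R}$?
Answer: $\frac{18706341}{484} \approx 38649.0$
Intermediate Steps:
$M{\left(R \right)} = \frac{7}{2 R}$ ($M{\left(R \right)} = \frac{7}{R + R} = \frac{7}{2 R}$)
$o{\left(n,V \right)} = 1 + 3 V$ ($o{\left(n,V \right)} = 3 V + 1 = 1 + 3 V$)
$w{\left(p,b \right)} = 1 + 3 b + b p^{2}$ ($w{\left(p,b \right)} = p p b + \left(1 + 3 b\right) = p^{2} b + \left(1 + 3 b\right) = b p^{2} + \left(1 + 3 b\right) = 1 + 3 b + b p^{2}$)
$38238 - w{\left(M{\left(11 \right)},-133 \right)} = 38238 - \left(1 + 3 \left(-133\right) - 133 \left(\frac{7}{2 \cdot 11}\right)^{2}\right) = 38238 - \left(1 - 399 - 133 \left(\frac{7}{2} \cdot \frac{1}{11}\right)^{2}\right) = 38238 - \left(1 - 399 - 133 \left(\frac{7}{22}\right)^{2}\right) = 38238 - \left(1 - 399 - \frac{6517}{484}\right) = 38238 - - \frac{199149}{484} = 38238 + \frac{199149}{484} = \frac{18706341}{484}$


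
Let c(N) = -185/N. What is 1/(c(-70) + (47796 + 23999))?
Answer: 14/1005167 ≈ 1.3928e-5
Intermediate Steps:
1/(c(-70) + (47796 + 23999)) = 1/(-185/(-70) + (47796 + 23999)) = 1/(-185*(-1/70) + 71795) = 1/(37/14 + 71795) = 1/(1005167/14) = 14/1005167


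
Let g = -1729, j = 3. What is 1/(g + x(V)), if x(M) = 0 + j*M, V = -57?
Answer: -1/1900 ≈ -0.00052632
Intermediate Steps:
x(M) = 3*M (x(M) = 0 + 3*M = 3*M)
1/(g + x(V)) = 1/(-1729 + 3*(-57)) = 1/(-1729 - 171) = 1/(-1900) = -1/1900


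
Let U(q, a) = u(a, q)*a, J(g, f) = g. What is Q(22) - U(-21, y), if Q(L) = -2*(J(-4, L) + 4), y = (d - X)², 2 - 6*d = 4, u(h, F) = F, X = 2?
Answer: 343/3 ≈ 114.33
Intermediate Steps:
d = -⅓ (d = ⅓ - ⅙*4 = ⅓ - ⅔ = -⅓ ≈ -0.33333)
y = 49/9 (y = (-⅓ - 1*2)² = (-⅓ - 2)² = (-7/3)² = 49/9 ≈ 5.4444)
Q(L) = 0 (Q(L) = -2*(-4 + 4) = -2*0 = 0)
U(q, a) = a*q (U(q, a) = q*a = a*q)
Q(22) - U(-21, y) = 0 - 49*(-21)/9 = 0 - 1*(-343/3) = 0 + 343/3 = 343/3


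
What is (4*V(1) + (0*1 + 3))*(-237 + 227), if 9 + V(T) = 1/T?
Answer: 290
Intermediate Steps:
V(T) = -9 + 1/T
(4*V(1) + (0*1 + 3))*(-237 + 227) = (4*(-9 + 1/1) + (0*1 + 3))*(-237 + 227) = (4*(-9 + 1) + (0 + 3))*(-10) = (4*(-8) + 3)*(-10) = (-32 + 3)*(-10) = -29*(-10) = 290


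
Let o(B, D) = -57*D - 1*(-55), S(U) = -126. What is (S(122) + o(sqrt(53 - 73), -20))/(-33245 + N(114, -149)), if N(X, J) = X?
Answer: -1069/33131 ≈ -0.032266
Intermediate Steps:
o(B, D) = 55 - 57*D (o(B, D) = -57*D + 55 = 55 - 57*D)
(S(122) + o(sqrt(53 - 73), -20))/(-33245 + N(114, -149)) = (-126 + (55 - 57*(-20)))/(-33245 + 114) = (-126 + (55 + 1140))/(-33131) = (-126 + 1195)*(-1/33131) = 1069*(-1/33131) = -1069/33131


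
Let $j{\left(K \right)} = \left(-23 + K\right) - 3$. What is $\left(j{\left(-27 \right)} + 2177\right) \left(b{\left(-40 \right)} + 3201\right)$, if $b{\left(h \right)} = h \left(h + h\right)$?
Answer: $13595724$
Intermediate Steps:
$b{\left(h \right)} = 2 h^{2}$ ($b{\left(h \right)} = h 2 h = 2 h^{2}$)
$j{\left(K \right)} = -26 + K$
$\left(j{\left(-27 \right)} + 2177\right) \left(b{\left(-40 \right)} + 3201\right) = \left(\left(-26 - 27\right) + 2177\right) \left(2 \left(-40\right)^{2} + 3201\right) = \left(-53 + 2177\right) \left(2 \cdot 1600 + 3201\right) = 2124 \left(3200 + 3201\right) = 2124 \cdot 6401 = 13595724$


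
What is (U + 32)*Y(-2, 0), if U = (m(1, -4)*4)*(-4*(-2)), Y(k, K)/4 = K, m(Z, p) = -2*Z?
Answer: 0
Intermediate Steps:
Y(k, K) = 4*K
U = -64 (U = (-2*1*4)*(-4*(-2)) = -2*4*8 = -8*8 = -64)
(U + 32)*Y(-2, 0) = (-64 + 32)*(4*0) = -32*0 = 0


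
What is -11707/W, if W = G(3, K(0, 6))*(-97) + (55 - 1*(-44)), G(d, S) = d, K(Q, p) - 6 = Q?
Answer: 11707/192 ≈ 60.974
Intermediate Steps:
K(Q, p) = 6 + Q
W = -192 (W = 3*(-97) + (55 - 1*(-44)) = -291 + (55 + 44) = -291 + 99 = -192)
-11707/W = -11707/(-192) = -11707*(-1/192) = 11707/192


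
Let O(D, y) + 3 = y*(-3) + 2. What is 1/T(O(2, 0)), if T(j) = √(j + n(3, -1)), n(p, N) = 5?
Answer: ½ ≈ 0.50000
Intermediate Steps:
O(D, y) = -1 - 3*y (O(D, y) = -3 + (y*(-3) + 2) = -3 + (-3*y + 2) = -3 + (2 - 3*y) = -1 - 3*y)
T(j) = √(5 + j) (T(j) = √(j + 5) = √(5 + j))
1/T(O(2, 0)) = 1/(√(5 + (-1 - 3*0))) = 1/(√(5 + (-1 + 0))) = 1/(√(5 - 1)) = 1/(√4) = 1/2 = ½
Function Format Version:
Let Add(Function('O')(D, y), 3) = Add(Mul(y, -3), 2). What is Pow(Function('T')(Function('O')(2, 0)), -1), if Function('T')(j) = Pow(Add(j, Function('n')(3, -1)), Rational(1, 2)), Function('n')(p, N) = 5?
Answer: Rational(1, 2) ≈ 0.50000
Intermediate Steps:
Function('O')(D, y) = Add(-1, Mul(-3, y)) (Function('O')(D, y) = Add(-3, Add(Mul(y, -3), 2)) = Add(-3, Add(Mul(-3, y), 2)) = Add(-3, Add(2, Mul(-3, y))) = Add(-1, Mul(-3, y)))
Function('T')(j) = Pow(Add(5, j), Rational(1, 2)) (Function('T')(j) = Pow(Add(j, 5), Rational(1, 2)) = Pow(Add(5, j), Rational(1, 2)))
Pow(Function('T')(Function('O')(2, 0)), -1) = Pow(Pow(Add(5, Add(-1, Mul(-3, 0))), Rational(1, 2)), -1) = Pow(Pow(Add(5, Add(-1, 0)), Rational(1, 2)), -1) = Pow(Pow(Add(5, -1), Rational(1, 2)), -1) = Pow(Pow(4, Rational(1, 2)), -1) = Pow(2, -1) = Rational(1, 2)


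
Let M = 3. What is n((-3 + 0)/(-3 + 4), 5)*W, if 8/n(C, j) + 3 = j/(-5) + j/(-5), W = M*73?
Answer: -1752/5 ≈ -350.40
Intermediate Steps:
W = 219 (W = 3*73 = 219)
n(C, j) = 8/(-3 - 2*j/5) (n(C, j) = 8/(-3 + (j/(-5) + j/(-5))) = 8/(-3 + (j*(-⅕) + j*(-⅕))) = 8/(-3 + (-j/5 - j/5)) = 8/(-3 - 2*j/5))
n((-3 + 0)/(-3 + 4), 5)*W = -40/(15 + 2*5)*219 = -40/(15 + 10)*219 = -40/25*219 = -40*1/25*219 = -8/5*219 = -1752/5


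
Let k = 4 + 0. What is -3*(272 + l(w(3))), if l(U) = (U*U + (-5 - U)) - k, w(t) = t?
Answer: -807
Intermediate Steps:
k = 4
l(U) = -9 + U**2 - U (l(U) = (U*U + (-5 - U)) - 1*4 = (U**2 + (-5 - U)) - 4 = (-5 + U**2 - U) - 4 = -9 + U**2 - U)
-3*(272 + l(w(3))) = -3*(272 + (-9 + 3**2 - 1*3)) = -3*(272 + (-9 + 9 - 3)) = -3*(272 - 3) = -3*269 = -807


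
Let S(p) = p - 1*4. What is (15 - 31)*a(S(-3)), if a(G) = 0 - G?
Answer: -112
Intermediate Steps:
S(p) = -4 + p (S(p) = p - 4 = -4 + p)
a(G) = -G
(15 - 31)*a(S(-3)) = (15 - 31)*(-(-4 - 3)) = -(-16)*(-7) = -16*7 = -112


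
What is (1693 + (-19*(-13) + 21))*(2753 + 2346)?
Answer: 9999139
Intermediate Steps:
(1693 + (-19*(-13) + 21))*(2753 + 2346) = (1693 + (247 + 21))*5099 = (1693 + 268)*5099 = 1961*5099 = 9999139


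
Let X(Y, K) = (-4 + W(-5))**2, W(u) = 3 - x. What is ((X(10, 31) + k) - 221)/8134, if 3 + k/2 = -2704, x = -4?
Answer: -2813/4067 ≈ -0.69166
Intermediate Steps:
k = -5414 (k = -6 + 2*(-2704) = -6 - 5408 = -5414)
W(u) = 7 (W(u) = 3 - 1*(-4) = 3 + 4 = 7)
X(Y, K) = 9 (X(Y, K) = (-4 + 7)**2 = 3**2 = 9)
((X(10, 31) + k) - 221)/8134 = ((9 - 5414) - 221)/8134 = (-5405 - 221)*(1/8134) = -5626*1/8134 = -2813/4067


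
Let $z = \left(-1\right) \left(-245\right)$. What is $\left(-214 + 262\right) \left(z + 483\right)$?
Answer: $34944$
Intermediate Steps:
$z = 245$
$\left(-214 + 262\right) \left(z + 483\right) = \left(-214 + 262\right) \left(245 + 483\right) = 48 \cdot 728 = 34944$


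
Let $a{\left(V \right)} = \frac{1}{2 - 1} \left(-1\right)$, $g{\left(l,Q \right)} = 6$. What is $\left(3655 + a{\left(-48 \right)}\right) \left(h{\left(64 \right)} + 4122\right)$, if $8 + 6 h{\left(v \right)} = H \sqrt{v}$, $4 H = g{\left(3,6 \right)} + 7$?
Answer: $15072750$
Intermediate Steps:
$a{\left(V \right)} = -1$ ($a{\left(V \right)} = 1^{-1} \left(-1\right) = 1 \left(-1\right) = -1$)
$H = \frac{13}{4}$ ($H = \frac{6 + 7}{4} = \frac{1}{4} \cdot 13 = \frac{13}{4} \approx 3.25$)
$h{\left(v \right)} = - \frac{4}{3} + \frac{13 \sqrt{v}}{24}$ ($h{\left(v \right)} = - \frac{4}{3} + \frac{\frac{13}{4} \sqrt{v}}{6} = - \frac{4}{3} + \frac{13 \sqrt{v}}{24}$)
$\left(3655 + a{\left(-48 \right)}\right) \left(h{\left(64 \right)} + 4122\right) = \left(3655 - 1\right) \left(\left(- \frac{4}{3} + \frac{13 \sqrt{64}}{24}\right) + 4122\right) = 3654 \left(\left(- \frac{4}{3} + \frac{13}{24} \cdot 8\right) + 4122\right) = 3654 \left(\left(- \frac{4}{3} + \frac{13}{3}\right) + 4122\right) = 3654 \left(3 + 4122\right) = 3654 \cdot 4125 = 15072750$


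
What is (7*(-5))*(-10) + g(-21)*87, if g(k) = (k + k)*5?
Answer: -17920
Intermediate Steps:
g(k) = 10*k (g(k) = (2*k)*5 = 10*k)
(7*(-5))*(-10) + g(-21)*87 = (7*(-5))*(-10) + (10*(-21))*87 = -35*(-10) - 210*87 = 350 - 18270 = -17920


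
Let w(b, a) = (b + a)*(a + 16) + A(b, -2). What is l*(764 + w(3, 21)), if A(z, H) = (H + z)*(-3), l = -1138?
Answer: -1876562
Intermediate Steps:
A(z, H) = -3*H - 3*z
w(b, a) = 6 - 3*b + (16 + a)*(a + b) (w(b, a) = (b + a)*(a + 16) + (-3*(-2) - 3*b) = (a + b)*(16 + a) + (6 - 3*b) = (16 + a)*(a + b) + (6 - 3*b) = 6 - 3*b + (16 + a)*(a + b))
l*(764 + w(3, 21)) = -1138*(764 + (6 + 21**2 + 13*3 + 16*21 + 21*3)) = -1138*(764 + (6 + 441 + 39 + 336 + 63)) = -1138*(764 + 885) = -1138*1649 = -1876562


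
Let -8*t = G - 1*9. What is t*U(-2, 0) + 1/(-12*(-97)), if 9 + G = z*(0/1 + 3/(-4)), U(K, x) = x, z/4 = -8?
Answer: 1/1164 ≈ 0.00085911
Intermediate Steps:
z = -32 (z = 4*(-8) = -32)
G = 15 (G = -9 - 32*(0/1 + 3/(-4)) = -9 - 32*(0*1 + 3*(-1/4)) = -9 - 32*(0 - 3/4) = -9 - 32*(-3/4) = -9 + 24 = 15)
t = -3/4 (t = -(15 - 1*9)/8 = -(15 - 9)/8 = -1/8*6 = -3/4 ≈ -0.75000)
t*U(-2, 0) + 1/(-12*(-97)) = -3/4*0 + 1/(-12*(-97)) = 0 - 1/12*(-1/97) = 0 + 1/1164 = 1/1164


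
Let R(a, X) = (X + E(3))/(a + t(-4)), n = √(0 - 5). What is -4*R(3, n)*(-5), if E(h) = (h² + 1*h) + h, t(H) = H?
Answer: -300 - 20*I*√5 ≈ -300.0 - 44.721*I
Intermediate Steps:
E(h) = h² + 2*h (E(h) = (h² + h) + h = (h + h²) + h = h² + 2*h)
n = I*√5 (n = √(-5) = I*√5 ≈ 2.2361*I)
R(a, X) = (15 + X)/(-4 + a) (R(a, X) = (X + 3*(2 + 3))/(a - 4) = (X + 3*5)/(-4 + a) = (X + 15)/(-4 + a) = (15 + X)/(-4 + a))
-4*R(3, n)*(-5) = -4*(15 + I*√5)/(-4 + 3)*(-5) = -4*(15 + I*√5)/(-1)*(-5) = -(-4)*(15 + I*√5)*(-5) = -4*(-15 - I*√5)*(-5) = (60 + 4*I*√5)*(-5) = -300 - 20*I*√5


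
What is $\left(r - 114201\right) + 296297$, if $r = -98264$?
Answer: $83832$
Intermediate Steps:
$\left(r - 114201\right) + 296297 = \left(-98264 - 114201\right) + 296297 = -212465 + 296297 = 83832$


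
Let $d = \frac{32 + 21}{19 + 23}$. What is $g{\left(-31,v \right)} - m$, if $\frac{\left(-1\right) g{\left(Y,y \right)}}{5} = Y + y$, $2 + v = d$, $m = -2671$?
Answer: $\frac{118847}{42} \approx 2829.7$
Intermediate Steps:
$d = \frac{53}{42} \approx 1.2619$
$v = - \frac{31}{42}$ ($v = -2 + \frac{53}{42} = - \frac{31}{42} \approx -0.7381$)
$g{\left(Y,y \right)} = - 5 Y - 5 y$ ($g{\left(Y,y \right)} = - 5 \left(Y + y\right) = - 5 Y - 5 y$)
$g{\left(-31,v \right)} - m = \left(\left(-5\right) \left(-31\right) - - \frac{155}{42}\right) - -2671 = \left(155 + \frac{155}{42}\right) + 2671 = \frac{6665}{42} + 2671 = \frac{118847}{42}$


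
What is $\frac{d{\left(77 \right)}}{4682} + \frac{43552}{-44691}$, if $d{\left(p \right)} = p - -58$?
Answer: $- \frac{197877179}{209243262} \approx -0.94568$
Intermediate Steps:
$d{\left(p \right)} = 58 + p$ ($d{\left(p \right)} = p + 58 = 58 + p$)
$\frac{d{\left(77 \right)}}{4682} + \frac{43552}{-44691} = \frac{58 + 77}{4682} + \frac{43552}{-44691} = 135 \cdot \frac{1}{4682} + 43552 \left(- \frac{1}{44691}\right) = \frac{135}{4682} - \frac{43552}{44691} = - \frac{197877179}{209243262}$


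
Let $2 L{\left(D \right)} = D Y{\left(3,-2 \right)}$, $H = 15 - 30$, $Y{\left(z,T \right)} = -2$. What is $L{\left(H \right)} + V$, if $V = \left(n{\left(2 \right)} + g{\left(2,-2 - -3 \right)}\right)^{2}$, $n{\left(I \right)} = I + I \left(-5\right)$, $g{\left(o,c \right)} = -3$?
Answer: $136$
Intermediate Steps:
$H = -15$
$n{\left(I \right)} = - 4 I$ ($n{\left(I \right)} = I - 5 I = - 4 I$)
$L{\left(D \right)} = - D$ ($L{\left(D \right)} = \frac{D \left(-2\right)}{2} = \frac{\left(-2\right) D}{2} = - D$)
$V = 121$ ($V = \left(\left(-4\right) 2 - 3\right)^{2} = \left(-8 - 3\right)^{2} = \left(-11\right)^{2} = 121$)
$L{\left(H \right)} + V = \left(-1\right) \left(-15\right) + 121 = 15 + 121 = 136$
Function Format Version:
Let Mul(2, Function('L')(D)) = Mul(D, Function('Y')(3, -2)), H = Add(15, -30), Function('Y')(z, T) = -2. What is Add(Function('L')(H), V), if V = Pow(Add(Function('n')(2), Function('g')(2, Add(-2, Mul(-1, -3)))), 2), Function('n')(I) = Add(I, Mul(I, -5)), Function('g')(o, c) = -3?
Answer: 136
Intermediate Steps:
H = -15
Function('n')(I) = Mul(-4, I) (Function('n')(I) = Add(I, Mul(-5, I)) = Mul(-4, I))
Function('L')(D) = Mul(-1, D) (Function('L')(D) = Mul(Rational(1, 2), Mul(D, -2)) = Mul(Rational(1, 2), Mul(-2, D)) = Mul(-1, D))
V = 121 (V = Pow(Add(Mul(-4, 2), -3), 2) = Pow(Add(-8, -3), 2) = Pow(-11, 2) = 121)
Add(Function('L')(H), V) = Add(Mul(-1, -15), 121) = Add(15, 121) = 136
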